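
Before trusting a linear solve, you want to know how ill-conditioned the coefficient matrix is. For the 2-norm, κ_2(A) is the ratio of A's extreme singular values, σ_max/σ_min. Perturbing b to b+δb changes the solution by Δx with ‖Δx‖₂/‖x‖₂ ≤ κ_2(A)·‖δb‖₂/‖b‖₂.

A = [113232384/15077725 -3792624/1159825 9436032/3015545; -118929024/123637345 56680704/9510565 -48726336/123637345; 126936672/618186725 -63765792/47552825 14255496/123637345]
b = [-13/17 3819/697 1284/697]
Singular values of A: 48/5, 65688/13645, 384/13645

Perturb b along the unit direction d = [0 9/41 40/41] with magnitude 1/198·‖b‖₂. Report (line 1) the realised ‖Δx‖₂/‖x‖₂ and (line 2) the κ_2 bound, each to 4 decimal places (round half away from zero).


0.0098
1.7229

σ_max = 48/5, σ_min = 384/13645
κ_2(A) = (48/5) / (384/13645) = 341.1250
bound on ‖Δx‖/‖x‖: κ·ε = 341.1250·1/198 = 1.7229
solve Ax = b  →  x = [-40.7712 0.8522 98.4970]
‖b‖₂ = 5.8310 and ‖x‖₂ = 106.6053
δb = ε·‖b‖·d = [0.0000 0.0065 0.0287]; solving A·Δx = δb gives ‖Δx‖ = 1.0464
relative error = 0.0098
realised/bound (from unrounded values) ≈ 0.0057


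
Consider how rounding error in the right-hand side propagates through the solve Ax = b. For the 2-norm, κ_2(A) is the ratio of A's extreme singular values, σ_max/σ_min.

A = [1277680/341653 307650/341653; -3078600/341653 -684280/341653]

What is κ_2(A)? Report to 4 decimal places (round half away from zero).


AᵀA = [65741089600/690690961 14791140000/690690961; 14791140000/690690961 3330696100/690690961]; tr = 41089700/410881, det = 160000/410881
λ_max, λ_min = (41089700/410881 ± √1688100482250000/168823196161)/2 = 100, 1600/410881
κ_2(A) = √(λ_max/λ_min) = √(100 / (1600/410881)) = 160.2500

160.2500


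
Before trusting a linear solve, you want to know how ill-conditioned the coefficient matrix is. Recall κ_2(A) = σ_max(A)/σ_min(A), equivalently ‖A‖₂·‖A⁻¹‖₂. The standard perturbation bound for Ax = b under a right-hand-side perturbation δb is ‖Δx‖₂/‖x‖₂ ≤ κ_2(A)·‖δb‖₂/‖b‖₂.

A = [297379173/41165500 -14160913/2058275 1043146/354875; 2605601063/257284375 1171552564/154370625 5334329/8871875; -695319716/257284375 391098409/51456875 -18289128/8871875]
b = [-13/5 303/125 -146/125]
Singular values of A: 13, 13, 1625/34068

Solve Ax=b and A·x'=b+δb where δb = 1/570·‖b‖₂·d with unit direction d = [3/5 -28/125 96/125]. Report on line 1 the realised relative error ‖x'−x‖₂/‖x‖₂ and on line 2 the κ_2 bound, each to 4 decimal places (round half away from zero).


largest singular value 13, smallest 1625/34068
κ = σ_max/σ_min = 13/(1625/34068) = 272.5440
perturbation bound = 272.5440·1/570 = 0.4781
solve Ax = b  →  x = [12.8051 -11.9829 -60.4005]
2-norm of b is 3.7417; of x, 62.8950
re-solving with b+δb shifts x by Δx of norm 0.1376
realised ‖Δx‖/‖x‖ = 0.0022
tightness: 0.0022 against a bound of 0.4781 (unrounded ratio ≈ 0.0046)

0.0022
0.4781


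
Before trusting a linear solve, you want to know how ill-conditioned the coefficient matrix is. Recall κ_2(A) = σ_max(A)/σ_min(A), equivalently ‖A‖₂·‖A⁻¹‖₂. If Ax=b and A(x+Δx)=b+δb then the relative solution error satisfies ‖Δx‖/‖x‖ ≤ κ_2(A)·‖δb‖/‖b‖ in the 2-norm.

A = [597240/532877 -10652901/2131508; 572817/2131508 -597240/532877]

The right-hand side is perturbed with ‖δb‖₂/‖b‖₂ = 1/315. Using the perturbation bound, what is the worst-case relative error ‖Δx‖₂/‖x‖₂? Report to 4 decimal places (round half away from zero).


AᵀA = [3590273169/2702752144 -997092180/168922009; -997092180/168922009 70905074121/2702752144]; tr = 22158045/803912, det = 194481/25725184
eigenvalues of AᵀA: λ = (tr ± √(tr²−4·det))/2 = 441/16, 441/1607824
so κ_2 = √((441/16) / (441/1607824)) = 317.0000
worst-case relative error ≤ 317.0000 × 1/315 = 1.0063

1.0063


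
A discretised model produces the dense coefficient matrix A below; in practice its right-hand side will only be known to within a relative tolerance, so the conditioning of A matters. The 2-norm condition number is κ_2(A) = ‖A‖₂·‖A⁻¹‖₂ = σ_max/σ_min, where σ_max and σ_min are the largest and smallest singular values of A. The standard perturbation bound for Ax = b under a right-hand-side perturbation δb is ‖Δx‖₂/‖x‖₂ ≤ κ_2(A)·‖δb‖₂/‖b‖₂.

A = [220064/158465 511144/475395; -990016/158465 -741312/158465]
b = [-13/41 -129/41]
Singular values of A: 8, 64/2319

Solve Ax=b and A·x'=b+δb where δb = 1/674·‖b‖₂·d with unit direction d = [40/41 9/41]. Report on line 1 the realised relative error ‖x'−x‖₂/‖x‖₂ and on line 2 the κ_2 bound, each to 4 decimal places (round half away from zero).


0.0047
0.4301

largest singular value 8, smallest 64/2319
condition number: 8 ÷ (64/2319) = 289.8750
bound on ‖Δx‖/‖x‖: κ·ε = 289.8750·1/674 = 0.4301
solve Ax = b  →  x = [22.0406 -28.7625]
‖b‖ = 3.1623, ‖x‖ = 36.2363
with δb = [0.0046 0.0010], A·Δx = δb → ‖Δx‖ = 0.1700
dividing the unrounded norms, ‖Δx‖/‖x‖ = 0.0047
tightness: 0.0047 against a bound of 0.4301 (unrounded ratio ≈ 0.0109)


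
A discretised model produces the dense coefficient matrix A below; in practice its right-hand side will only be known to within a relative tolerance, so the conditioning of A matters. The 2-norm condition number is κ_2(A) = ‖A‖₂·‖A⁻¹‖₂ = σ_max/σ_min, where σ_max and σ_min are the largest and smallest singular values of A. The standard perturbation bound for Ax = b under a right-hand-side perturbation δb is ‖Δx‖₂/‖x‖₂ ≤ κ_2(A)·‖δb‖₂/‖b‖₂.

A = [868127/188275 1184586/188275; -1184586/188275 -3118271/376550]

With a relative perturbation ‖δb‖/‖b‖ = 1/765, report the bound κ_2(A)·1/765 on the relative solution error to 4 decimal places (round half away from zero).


form AᵀA = [86275539181/1417899025 115012047033/1417899025; 115012047033/1417899025 613463599801/5671596100] with trace 38342630261/226863844 and determinant 446265625/226863844
char-poly roots: 169 and 2640625/226863844
κ_2(A) = √(λ_max/λ_min) = √(169 / (2640625/226863844)) = 120.4960
worst-case relative error ≤ 120.4960 × 1/765 = 0.1575

0.1575


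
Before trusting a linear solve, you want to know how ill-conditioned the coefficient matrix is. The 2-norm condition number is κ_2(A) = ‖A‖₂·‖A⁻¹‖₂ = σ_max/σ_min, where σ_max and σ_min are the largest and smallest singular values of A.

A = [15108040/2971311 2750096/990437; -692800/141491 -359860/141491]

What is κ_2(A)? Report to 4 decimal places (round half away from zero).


M = AᵀA = [523092097600/10497846681 92981306240/3499282227; 92981306240/3499282227 16538037776/1166427409]. tr(M)=2325032656/36324729, det(M)=16000000/36324729
λ_max, λ_min = (2325032656/36324729 ± √5403452068810414336/1319485936923441)/2 = 64, 250000/36324729
κ_2(A) = √(λ_max/λ_min) = √(64 / (250000/36324729)) = 96.4320

96.4320


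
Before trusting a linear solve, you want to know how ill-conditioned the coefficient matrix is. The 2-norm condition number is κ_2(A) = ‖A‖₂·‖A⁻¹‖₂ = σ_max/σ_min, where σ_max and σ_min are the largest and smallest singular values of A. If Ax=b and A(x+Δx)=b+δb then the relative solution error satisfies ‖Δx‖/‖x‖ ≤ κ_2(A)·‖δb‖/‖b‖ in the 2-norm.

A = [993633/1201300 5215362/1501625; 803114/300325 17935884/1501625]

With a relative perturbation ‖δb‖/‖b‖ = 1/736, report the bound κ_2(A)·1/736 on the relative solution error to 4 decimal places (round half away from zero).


0.3732

form AᵀA = [18091488145/2308994704 50240315169/1443121690; 50240315169/1443121690 558233497044/3607804225] with trace 5582405209/34339600 and determinant 751689/2146225
char-poly roots: 2601/16 and 4624/2146225
so κ_2 = √((2601/16) / (4624/2146225)) = 274.6875
worst-case relative error ≤ 274.6875 × 1/736 = 0.3732


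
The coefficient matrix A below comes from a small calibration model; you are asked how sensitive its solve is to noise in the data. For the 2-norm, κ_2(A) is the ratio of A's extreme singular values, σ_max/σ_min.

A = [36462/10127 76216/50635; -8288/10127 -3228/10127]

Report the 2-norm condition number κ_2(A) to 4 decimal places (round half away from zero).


190.0000

form AᵀA = [831748/61009 1732752/305045; 1732752/305045 3610576/1525225] with trace 144404/9025 and determinant 64/9025
eigenvalues of AᵀA: λ = (tr ± √(tr²−4·det))/2 = 16, 4/9025
so κ_2 = √(16 / (4/9025)) = 190.0000


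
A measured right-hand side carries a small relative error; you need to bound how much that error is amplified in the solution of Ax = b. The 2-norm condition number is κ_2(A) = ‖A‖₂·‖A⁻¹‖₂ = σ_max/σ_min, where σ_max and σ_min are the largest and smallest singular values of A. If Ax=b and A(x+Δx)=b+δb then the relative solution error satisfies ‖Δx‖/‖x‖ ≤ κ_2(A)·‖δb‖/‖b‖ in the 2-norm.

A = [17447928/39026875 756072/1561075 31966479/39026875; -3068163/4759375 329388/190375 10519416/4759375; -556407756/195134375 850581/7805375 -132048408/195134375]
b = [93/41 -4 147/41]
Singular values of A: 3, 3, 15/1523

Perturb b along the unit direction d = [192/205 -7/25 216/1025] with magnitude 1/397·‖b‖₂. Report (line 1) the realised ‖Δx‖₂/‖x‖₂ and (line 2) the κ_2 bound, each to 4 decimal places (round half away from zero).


0.0037
0.7673

σ_max = 3, σ_min = 15/1523
κ_2(A) = 3 / (15/1523) = 304.6000
bound on ‖Δx‖/‖x‖: κ·ε = 304.6000·1/397 = 0.7673
solve Ax = b  →  x = [-68.9664 -325.5067 232.8848]
‖b‖₂ = 5.8310 and ‖x‖₂ = 406.1358
re-solving with b+δb shifts x by Δx of norm 1.4913
realised ‖Δx‖/‖x‖ = 0.0037
tightness: 0.0037 against a bound of 0.7673 (unrounded ratio ≈ 0.0048)


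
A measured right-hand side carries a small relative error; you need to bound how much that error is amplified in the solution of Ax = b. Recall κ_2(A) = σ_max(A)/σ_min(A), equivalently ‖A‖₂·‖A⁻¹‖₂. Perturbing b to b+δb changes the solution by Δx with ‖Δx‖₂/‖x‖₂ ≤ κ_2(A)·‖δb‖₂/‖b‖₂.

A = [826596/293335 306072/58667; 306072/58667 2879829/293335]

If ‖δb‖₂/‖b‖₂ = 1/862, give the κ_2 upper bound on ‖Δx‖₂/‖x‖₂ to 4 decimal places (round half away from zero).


AᵀA = [10468036944/297735025 785074680/11909401; 785074680/11909401 36800750169/297735025]; tr = 163559817/1030225, det = 104976/525625
char-poly roots: 3969/25 and 1296/1030225
κ = σ_max/σ_min = (63/5)/(36/1015) = 355.2500
perturbation bound = 355.2500·1/862 = 0.4121

0.4121


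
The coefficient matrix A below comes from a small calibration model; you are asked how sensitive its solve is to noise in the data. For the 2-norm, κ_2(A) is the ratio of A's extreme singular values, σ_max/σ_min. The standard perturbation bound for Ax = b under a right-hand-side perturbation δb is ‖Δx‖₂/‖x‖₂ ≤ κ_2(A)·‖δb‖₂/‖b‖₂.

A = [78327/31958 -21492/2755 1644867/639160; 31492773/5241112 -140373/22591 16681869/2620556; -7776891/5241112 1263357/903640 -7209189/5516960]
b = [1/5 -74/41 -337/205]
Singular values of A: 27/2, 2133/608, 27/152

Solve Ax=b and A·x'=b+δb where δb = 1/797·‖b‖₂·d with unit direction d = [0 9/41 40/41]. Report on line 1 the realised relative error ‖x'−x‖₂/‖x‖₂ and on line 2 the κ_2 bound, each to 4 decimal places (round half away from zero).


σ_max = 27/2, σ_min = 27/152
κ = σ_max/σ_min = (27/2)/(27/152) = 76.0000
perturbation bound = 76.0000·1/797 = 0.0954
solve Ax = b  →  x = [7.9757 -0.1429 -7.9515]
2-norm of b is 2.4495; of x, 11.2631
re-solving with b+δb shifts x by Δx of norm 0.0173
realised ‖Δx‖/‖x‖ = 0.0015
realised/bound (from unrounded values) ≈ 0.0161

0.0015
0.0954


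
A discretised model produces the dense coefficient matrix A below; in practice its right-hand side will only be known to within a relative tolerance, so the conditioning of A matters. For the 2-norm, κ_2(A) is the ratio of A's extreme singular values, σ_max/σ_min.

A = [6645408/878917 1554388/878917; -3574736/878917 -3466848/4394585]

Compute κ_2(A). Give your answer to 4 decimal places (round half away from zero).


63.0500

AᵀA = [197024861440/2672993401 221594389632/13364967005; 221594389632/13364967005 250595454736/66824835025]; tr = 3079248656/39753025, det = 59969536/39753025
char-poly roots: 1936/25 and 30976/1590121
so κ_2 = √((1936/25) / (30976/1590121)) = 63.0500


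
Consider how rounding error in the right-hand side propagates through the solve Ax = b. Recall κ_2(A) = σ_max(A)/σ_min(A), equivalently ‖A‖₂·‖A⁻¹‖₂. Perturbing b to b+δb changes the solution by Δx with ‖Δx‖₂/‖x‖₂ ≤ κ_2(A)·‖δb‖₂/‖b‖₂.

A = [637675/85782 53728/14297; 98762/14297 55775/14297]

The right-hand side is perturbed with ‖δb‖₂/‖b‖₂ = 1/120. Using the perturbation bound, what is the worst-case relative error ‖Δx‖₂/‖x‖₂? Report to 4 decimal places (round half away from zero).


AᵀA = [53002097/514692 2354050/42891; 2354050/42891 419497/14297]; tr = 4006117/30276, det = 279841/30276
λ_max, λ_min = (4006117/30276 ± √16015083553225/916636176)/2 = 529/4, 529/7569
so κ_2 = √((529/4) / (529/7569)) = 43.5000
bound on ‖Δx‖/‖x‖: κ·ε = 43.5000·1/120 = 0.3625

0.3625


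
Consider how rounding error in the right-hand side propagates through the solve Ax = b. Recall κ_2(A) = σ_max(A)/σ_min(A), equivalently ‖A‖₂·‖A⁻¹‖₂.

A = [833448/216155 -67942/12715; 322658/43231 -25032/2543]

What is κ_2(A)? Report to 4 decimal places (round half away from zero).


101.7200

AᵀA = [11409481636/161671225 -15208558848/161671225; -15208558848/161671225 20281140964/161671225]; tr = 1267624904/6466849, det = 24010000/6466849
char-poly roots: 196 and 122500/6466849
κ_2(A) = √(λ_max/λ_min) = √(196 / (122500/6466849)) = 101.7200


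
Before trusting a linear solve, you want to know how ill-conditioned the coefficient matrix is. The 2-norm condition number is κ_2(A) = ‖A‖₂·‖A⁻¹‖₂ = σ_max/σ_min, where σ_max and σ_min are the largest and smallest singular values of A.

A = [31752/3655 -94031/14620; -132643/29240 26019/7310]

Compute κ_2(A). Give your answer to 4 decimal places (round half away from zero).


AᵀA = [56829269/591680 -10653237/147920; -10653237/147920 7992929/147920]; tr = 17760197/118336, det = 5764801/1893376
λ_max, λ_min = (17760197/118336 ± √315254051606025/14003408896)/2 = 2401/16, 2401/118336
so κ_2 = √((2401/16) / (2401/118336)) = 86.0000

86.0000


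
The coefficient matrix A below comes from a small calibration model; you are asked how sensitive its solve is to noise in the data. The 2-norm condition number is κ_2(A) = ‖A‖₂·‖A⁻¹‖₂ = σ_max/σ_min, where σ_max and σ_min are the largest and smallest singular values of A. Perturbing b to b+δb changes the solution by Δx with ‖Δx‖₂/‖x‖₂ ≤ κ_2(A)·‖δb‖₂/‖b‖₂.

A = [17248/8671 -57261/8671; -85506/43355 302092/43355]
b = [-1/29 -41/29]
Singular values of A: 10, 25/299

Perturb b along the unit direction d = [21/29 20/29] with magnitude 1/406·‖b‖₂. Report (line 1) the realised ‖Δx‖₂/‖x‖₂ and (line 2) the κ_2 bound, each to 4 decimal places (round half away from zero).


0.0035
0.2946

σ_max = 10, σ_min = 25/299
κ = σ_max/σ_min = 10/(25/299) = 119.6000
perturbation bound = 119.6000·1/406 = 0.2946
solve Ax = b  →  x = [-11.4536 -3.4448]
2-norm of b is 1.4142; of x, 11.9604
with δb = [0.0025 0.0024], A·Δx = δb → ‖Δx‖ = 0.0417
dividing the unrounded norms, ‖Δx‖/‖x‖ = 0.0035
realised/bound (from unrounded values) ≈ 0.0118


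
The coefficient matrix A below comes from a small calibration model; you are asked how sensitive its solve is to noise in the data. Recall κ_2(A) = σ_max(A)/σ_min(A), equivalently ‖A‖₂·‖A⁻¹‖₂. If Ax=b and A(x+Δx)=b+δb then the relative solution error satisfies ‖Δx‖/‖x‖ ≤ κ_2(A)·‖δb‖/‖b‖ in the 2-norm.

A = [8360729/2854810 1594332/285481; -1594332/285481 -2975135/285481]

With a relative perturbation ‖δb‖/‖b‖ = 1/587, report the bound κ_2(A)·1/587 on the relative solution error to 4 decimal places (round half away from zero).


AᵀA = [19064190707873/479408243300 1787156092242/23970412165; 1787156092242/23970412165 670195458497/4794082433]; tr = 5063749209269/28200484900, det = 503778025/1128019396
λ_max, λ_min = (5063749209269/28200484900 ± √25640135375913726323264361/795267348595128010000)/2 = 4489/25, 2805625/1128019396
κ_2(A) = √(λ_max/λ_min) = √((4489/25) / (2805625/1128019396)) = 268.6880
bound on ‖Δx‖/‖x‖: κ·ε = 268.6880·1/587 = 0.4577

0.4577


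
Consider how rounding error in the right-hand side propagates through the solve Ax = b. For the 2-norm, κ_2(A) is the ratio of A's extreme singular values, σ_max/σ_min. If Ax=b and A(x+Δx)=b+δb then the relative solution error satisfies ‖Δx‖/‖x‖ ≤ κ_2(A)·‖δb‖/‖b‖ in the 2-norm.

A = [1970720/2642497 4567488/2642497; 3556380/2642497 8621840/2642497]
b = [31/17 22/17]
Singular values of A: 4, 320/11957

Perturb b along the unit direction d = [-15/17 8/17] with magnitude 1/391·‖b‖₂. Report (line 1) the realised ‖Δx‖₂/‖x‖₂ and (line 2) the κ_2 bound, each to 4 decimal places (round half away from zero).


0.0057
0.3823

from the listed singular values, σ₁ = 4, σ_n = 320/11957
κ_2(A) = 4 / (320/11957) = 149.4625
κ_2(A)·‖δb‖/‖b‖ = 0.3823
solve Ax = b  →  x = [34.6837 -13.9099]
2-norm of b is 2.2361; of x, 37.3690
re-solving with b+δb shifts x by Δx of norm 0.2137
dividing the unrounded norms, ‖Δx‖/‖x‖ = 0.0057
so the bound overstates the realised error by a factor of ≈ 66.8476 (computed from the unrounded values)


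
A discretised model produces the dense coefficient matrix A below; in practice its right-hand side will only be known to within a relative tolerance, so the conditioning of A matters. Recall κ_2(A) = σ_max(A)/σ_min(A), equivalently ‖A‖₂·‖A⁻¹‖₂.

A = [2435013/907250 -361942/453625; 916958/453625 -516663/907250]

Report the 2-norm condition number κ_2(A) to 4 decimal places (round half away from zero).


145.1600

form AᵀA = [371701448209/32924102500 -27101834928/8231025625; -27101834928/8231025625 31637948041/32924102500] with trace 322671517/26339282 and determinant 1500625/210714256
solving λ² − 322671517/26339282·λ + 1500625/210714256 = 0 gives λ = 49/4, 30625/52678564
κ_2(A) = √(λ_max/λ_min) = √((49/4) / (30625/52678564)) = 145.1600


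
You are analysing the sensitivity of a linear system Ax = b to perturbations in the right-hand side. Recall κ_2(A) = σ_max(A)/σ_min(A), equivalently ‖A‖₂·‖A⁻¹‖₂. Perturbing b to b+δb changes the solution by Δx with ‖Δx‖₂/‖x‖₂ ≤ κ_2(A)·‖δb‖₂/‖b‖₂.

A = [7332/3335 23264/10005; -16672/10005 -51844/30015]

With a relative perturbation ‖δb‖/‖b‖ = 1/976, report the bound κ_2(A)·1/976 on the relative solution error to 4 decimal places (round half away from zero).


AᵀA = [30471184/4004001 95979520/12012003; 95979520/12012003 302348944/36036009]; tr = 685600/42849, det = 256/42849
λ_max, λ_min = (685600/42849 ± √470003482624/1836036801)/2 = 16, 16/42849
κ_2(A) = √(λ_max/λ_min) = √(16 / (16/42849)) = 207.0000
perturbation bound = 207.0000·1/976 = 0.2121

0.2121


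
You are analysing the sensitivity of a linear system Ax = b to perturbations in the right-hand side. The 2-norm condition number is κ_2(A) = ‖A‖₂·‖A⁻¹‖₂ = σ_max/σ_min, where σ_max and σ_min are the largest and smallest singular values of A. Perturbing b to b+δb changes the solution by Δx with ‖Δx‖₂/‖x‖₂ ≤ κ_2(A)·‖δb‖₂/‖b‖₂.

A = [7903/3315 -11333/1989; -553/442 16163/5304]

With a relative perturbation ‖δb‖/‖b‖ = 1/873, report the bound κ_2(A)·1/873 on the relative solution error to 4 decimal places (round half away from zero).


0.4124

AᵀA = [1102549/152100 -6350351/365040; -6350351/365040 36578353/876096]; tr = 6350449/129600, det = 2401/129600
solving λ² − 6350449/129600·λ + 2401/129600 = 0 gives λ = 49, 49/129600
σ_max=√49=7, σ_min=√(49/129600)=(7/360) → κ = 360.0000
perturbation bound = 360.0000·1/873 = 0.4124


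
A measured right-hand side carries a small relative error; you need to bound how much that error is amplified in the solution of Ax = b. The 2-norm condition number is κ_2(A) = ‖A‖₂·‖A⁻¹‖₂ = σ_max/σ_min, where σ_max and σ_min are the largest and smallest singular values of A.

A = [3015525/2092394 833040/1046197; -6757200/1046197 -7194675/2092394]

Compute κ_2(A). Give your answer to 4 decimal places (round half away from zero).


300.2000

M = AᵀA = [6709325625/153204068 894564000/38301017; 894564000/38301017 1908498825/153204068]. tr(M)=253465425/4506002, det(M)=1265625/36048016
λ_max, λ_min = (253465425/4506002 ± √16060467554010000/5076013506001)/2 = 225/4, 5625/9012004
so κ_2 = √((225/4) / (5625/9012004)) = 300.2000


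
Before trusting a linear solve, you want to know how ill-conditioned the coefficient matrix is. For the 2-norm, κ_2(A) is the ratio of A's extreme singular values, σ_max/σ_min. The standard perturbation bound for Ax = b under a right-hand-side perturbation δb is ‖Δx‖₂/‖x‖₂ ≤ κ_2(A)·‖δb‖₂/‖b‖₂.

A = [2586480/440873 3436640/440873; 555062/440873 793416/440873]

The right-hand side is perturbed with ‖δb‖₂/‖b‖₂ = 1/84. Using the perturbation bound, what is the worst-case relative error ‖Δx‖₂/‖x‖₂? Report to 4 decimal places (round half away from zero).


1.6001

AᵀA = [4162981924/115627009 5549789232/115627009; 5549789232/115627009 7400358976/115627009]; tr = 11563340900/115627009, det = 64000000/115627009
eigenvalues of AᵀA: λ = (tr ± √(tr²−4·det))/2 = 100, 640000/115627009
σ_max=√100=10, σ_min=√(640000/115627009)=(800/10753) → κ = 134.4125
perturbation bound = 134.4125·1/84 = 1.6001


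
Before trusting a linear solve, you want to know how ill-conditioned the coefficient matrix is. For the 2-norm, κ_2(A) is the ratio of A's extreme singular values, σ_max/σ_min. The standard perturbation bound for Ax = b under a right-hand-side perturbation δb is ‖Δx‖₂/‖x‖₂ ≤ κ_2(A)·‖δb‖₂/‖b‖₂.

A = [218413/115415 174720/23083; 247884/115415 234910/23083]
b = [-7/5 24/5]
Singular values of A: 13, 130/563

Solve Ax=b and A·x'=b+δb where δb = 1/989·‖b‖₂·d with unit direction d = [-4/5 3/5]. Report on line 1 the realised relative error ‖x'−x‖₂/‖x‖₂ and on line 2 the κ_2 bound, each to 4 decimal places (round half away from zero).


0.0013
0.0569

from the listed singular values, σ₁ = 13, σ_n = 130/563
κ = σ_max/σ_min = 13/(130/563) = 56.3000
κ_2(A)·‖δb‖/‖b‖ = 0.0569
solve Ax = b  →  x = [-16.8499 4.0278]
‖b‖₂ = 5.0000 and ‖x‖₂ = 17.3246
Δx = A⁻¹·δb where δb = 1/989·5.0000·d; ‖Δx‖ = 0.0219
dividing the unrounded norms, ‖Δx‖/‖x‖ = 0.0013
tightness: 0.0013 against a bound of 0.0569 (unrounded ratio ≈ 0.0222)


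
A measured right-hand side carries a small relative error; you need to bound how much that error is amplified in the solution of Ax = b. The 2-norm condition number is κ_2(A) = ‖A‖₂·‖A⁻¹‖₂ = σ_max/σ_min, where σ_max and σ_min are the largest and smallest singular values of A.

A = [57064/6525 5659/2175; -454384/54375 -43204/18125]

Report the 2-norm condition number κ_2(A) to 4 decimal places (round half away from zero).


form AᵀA = [4629454144/31640625 450070264/10546875; 450070264/10546875 43774609/3515625] with trace 8037481/50625 and determinant 12544/15625
λ_max, λ_min = (8037481/50625 ± √64592870706961/2562890625)/2 = 3969/25, 256/50625
so κ_2 = √((3969/25) / (256/50625)) = 177.1875

177.1875


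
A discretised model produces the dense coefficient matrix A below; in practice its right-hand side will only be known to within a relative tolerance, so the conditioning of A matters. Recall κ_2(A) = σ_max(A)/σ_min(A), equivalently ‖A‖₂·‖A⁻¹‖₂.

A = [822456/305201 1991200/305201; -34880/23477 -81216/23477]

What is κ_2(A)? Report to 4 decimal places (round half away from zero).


172.6250

AᵀA = [3052047424/322310209 7323252480/322310209; 7323252480/322310209 17576498176/322310209]; tr = 122062400/1907161, det = 262144/1907161
eigenvalues of AᵀA: λ = (tr ± √(tr²−4·det))/2 = 64, 4096/1907161
κ = σ_max/σ_min = 8/(64/1381) = 172.6250


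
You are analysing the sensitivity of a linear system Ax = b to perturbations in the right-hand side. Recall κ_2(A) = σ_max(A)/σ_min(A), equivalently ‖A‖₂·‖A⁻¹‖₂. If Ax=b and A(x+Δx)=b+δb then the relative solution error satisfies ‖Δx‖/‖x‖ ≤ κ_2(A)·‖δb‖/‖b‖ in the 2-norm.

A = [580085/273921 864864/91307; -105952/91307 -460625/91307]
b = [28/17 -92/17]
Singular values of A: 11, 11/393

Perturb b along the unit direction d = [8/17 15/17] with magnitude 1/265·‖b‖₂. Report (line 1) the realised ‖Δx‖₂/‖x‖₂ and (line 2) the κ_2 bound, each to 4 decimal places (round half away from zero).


largest singular value 11, smallest 11/393
condition number: 11 ÷ (11/393) = 393.0000
bound on ‖Δx‖/‖x‖: κ·ε = 393.0000·1/265 = 1.4830
solve Ax = b  →  x = [139.5033 -31.0155]
‖b‖₂ = 5.6569 and ‖x‖₂ = 142.9096
Δx = A⁻¹·δb where δb = 1/265·5.6569·d; ‖Δx‖ = 0.7627
relative error = 0.0053
realised/bound (from unrounded values) ≈ 0.0036

0.0053
1.4830


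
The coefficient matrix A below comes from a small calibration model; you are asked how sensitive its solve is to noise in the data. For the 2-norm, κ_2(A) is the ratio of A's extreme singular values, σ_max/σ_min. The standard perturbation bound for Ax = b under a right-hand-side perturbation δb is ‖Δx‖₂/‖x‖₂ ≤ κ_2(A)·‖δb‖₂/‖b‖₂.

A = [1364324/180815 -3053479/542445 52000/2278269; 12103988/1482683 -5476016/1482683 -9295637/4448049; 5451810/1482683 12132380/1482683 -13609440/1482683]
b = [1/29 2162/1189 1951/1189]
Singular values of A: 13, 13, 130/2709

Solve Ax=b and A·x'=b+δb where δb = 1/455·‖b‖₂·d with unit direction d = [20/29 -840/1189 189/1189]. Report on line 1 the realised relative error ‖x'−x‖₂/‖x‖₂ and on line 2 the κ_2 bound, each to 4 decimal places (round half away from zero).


0.0054
0.5954

from the listed singular values, σ₁ = 13, σ_n = 130/2709
condition number: 13 ÷ (130/2709) = 270.9000
bound on ‖Δx‖/‖x‖: κ·ε = 270.9000·1/455 = 0.5954
solve Ax = b  →  x = [-8.9288 -12.0332 -14.4828]
‖b‖ = 2.4495, ‖x‖ = 20.8392
with δb = [0.0037 -0.0038 0.0009], A·Δx = δb → ‖Δx‖ = 0.1122
realised ‖Δx‖/‖x‖ = 0.0054
so the bound overstates the realised error by a factor of ≈ 110.5982 (computed from the unrounded values)


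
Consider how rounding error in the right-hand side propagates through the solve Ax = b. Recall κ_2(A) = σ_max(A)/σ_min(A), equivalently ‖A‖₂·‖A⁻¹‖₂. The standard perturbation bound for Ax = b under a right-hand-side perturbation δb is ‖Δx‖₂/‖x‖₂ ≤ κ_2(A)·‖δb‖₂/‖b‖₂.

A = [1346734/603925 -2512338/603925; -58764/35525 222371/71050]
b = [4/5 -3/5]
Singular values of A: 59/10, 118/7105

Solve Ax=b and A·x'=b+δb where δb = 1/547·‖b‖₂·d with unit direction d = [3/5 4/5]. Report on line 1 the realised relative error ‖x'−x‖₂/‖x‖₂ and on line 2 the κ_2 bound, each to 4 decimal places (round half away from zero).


σ_max = 59/10, σ_min = 118/7105
κ = σ_max/σ_min = (59/10)/(118/7105) = 355.2500
bound on ‖Δx‖/‖x‖: κ·ε = 355.2500·1/547 = 0.6495
solve Ax = b  →  x = [0.0798 -0.1496]
‖b‖₂ = 1.0000 and ‖x‖₂ = 0.1695
δb = ε·‖b‖·d = [0.0011 0.0015]; solving A·Δx = δb gives ‖Δx‖ = 0.1101
relative error = 0.6495
realised/bound = 1 exactly: the bound is attained for this b and d

0.6495
0.6495


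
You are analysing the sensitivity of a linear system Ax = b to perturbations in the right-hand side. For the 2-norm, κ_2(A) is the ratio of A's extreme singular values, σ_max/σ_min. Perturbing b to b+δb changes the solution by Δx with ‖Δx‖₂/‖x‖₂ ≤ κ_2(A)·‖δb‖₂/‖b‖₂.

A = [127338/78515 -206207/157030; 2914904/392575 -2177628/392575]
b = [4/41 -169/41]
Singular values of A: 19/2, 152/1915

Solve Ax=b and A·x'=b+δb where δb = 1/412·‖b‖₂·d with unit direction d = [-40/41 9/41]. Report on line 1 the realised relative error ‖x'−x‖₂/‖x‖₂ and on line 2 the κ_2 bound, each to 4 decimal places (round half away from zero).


σ_max = 19/2, σ_min = 152/1915
κ_2(A) = (19/2) / (152/1915) = 119.6875
κ_2(A)·‖δb‖/‖b‖ = 0.2905
solve Ax = b  →  x = [-7.8961 -9.8263]
‖b‖₂ = 4.1231 and ‖x‖₂ = 12.6057
re-solving with b+δb shifts x by Δx of norm 0.1261
relative error = 0.0100
tightness: 0.0100 against a bound of 0.2905 (unrounded ratio ≈ 0.0344)

0.0100
0.2905


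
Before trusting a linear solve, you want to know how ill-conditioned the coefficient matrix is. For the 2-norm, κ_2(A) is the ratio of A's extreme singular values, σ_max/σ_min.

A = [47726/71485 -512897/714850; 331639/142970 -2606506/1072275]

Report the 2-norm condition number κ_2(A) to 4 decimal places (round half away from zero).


295.8000

AᵀA = [4763820425/817616836 -3751418440/613212627; -3751418440/613212627 47268902569/7358551524]; tr = 53592917/4374882, det = 60025/34999056
solving λ² − 53592917/4374882·λ + 60025/34999056 = 0 gives λ = 49/4, 1225/8749764
so κ_2 = √((49/4) / (1225/8749764)) = 295.8000


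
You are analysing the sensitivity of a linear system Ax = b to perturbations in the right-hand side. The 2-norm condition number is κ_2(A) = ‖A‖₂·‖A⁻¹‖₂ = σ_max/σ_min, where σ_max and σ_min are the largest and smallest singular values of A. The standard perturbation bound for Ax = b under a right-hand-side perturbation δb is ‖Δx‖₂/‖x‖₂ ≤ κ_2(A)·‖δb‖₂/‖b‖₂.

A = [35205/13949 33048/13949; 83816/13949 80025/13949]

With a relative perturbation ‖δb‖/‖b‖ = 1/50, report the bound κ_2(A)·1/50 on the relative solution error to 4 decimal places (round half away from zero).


AᵀA = [48902449/1151329 46572960/1151329; 46572960/1151329 44356041/1151329]; tr = 110890/1369, det = 81/1369
char-poly roots: 81 and 1/1369
so κ_2 = √(81 / (1/1369)) = 333.0000
worst-case relative error ≤ 333.0000 × 1/50 = 6.6600

6.6600


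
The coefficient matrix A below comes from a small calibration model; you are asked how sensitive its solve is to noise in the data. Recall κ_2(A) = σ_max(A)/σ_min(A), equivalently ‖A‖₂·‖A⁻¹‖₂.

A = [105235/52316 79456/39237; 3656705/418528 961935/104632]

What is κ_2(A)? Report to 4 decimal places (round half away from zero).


M = AᵀA = [8376117425/104203264 6595881565/78152448; 6595881565/78152448 5194478809/58614336]. tr(M)=188462209/1115136, det(M)=714025/1115136
eigenvalues of AᵀA: λ = (tr ± √(tr²−4·det))/2 = 169, 4225/1115136
so κ_2 = √(169 / (4225/1115136)) = 211.2000

211.2000


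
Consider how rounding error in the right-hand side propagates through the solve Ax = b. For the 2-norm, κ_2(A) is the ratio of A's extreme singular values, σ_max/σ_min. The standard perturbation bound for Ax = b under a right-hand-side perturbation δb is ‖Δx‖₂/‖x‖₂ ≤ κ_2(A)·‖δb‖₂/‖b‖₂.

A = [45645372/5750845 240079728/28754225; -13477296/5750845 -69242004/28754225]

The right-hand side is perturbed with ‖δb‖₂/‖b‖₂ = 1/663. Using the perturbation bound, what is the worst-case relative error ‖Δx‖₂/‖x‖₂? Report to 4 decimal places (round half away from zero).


M = AᵀA = [90605499699600/1322888728561 95133787822080/1322888728561; 95133787822080/1322888728561 99892369463184/1322888728561]. tr(M)=226513518624/1572994921, det(M)=324000000/1572994921
λ_max, λ_min = (226513518624/1572994921 ± √51306335518007578853376/2474313021491796241)/2 = 144, 2250000/1572994921
σ_max=√144=12, σ_min=√(2250000/1572994921)=(1500/39661) → κ = 317.2880
perturbation bound = 317.2880·1/663 = 0.4786

0.4786


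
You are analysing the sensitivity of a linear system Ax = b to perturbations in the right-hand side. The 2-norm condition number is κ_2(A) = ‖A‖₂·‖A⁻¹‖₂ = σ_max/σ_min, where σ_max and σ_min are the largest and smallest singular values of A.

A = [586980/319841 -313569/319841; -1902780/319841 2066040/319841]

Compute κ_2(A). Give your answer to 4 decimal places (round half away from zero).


AᵀA = [2358784800/60855601 -2448113220/60855601; -2448113220/60855601 2597767281/60855601]; tr = 5893641/72361, det = 2624400/72361
eigenvalues of AᵀA: λ = (tr ± √(tr²−4·det))/2 = 81, 32400/72361
κ = σ_max/σ_min = 9/(180/269) = 13.4500

13.4500


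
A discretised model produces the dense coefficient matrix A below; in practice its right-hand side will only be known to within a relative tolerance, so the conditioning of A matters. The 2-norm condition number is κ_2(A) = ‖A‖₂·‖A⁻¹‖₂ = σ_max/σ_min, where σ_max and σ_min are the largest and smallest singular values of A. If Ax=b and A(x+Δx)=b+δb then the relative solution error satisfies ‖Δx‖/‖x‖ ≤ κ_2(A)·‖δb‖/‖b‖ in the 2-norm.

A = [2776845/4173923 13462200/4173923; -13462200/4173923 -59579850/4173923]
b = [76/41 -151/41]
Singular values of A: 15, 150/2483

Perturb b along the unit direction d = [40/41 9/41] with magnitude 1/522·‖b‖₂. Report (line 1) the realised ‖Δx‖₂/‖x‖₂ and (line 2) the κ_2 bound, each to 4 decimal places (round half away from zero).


0.0079
0.4757

σ_max = 15, σ_min = 150/2483
condition number: 15 ÷ (150/2483) = 248.3000
perturbation bound = 248.3000·1/522 = 0.4757
solve Ax = b  →  x = [-16.0911 3.8938]
‖b‖ = 4.1231, ‖x‖ = 16.5555
δb = ε·‖b‖·d = [0.0077 0.0017]; solving A·Δx = δb gives ‖Δx‖ = 0.1307
relative error = 0.0079
tightness: 0.0079 against a bound of 0.4757 (unrounded ratio ≈ 0.0166)


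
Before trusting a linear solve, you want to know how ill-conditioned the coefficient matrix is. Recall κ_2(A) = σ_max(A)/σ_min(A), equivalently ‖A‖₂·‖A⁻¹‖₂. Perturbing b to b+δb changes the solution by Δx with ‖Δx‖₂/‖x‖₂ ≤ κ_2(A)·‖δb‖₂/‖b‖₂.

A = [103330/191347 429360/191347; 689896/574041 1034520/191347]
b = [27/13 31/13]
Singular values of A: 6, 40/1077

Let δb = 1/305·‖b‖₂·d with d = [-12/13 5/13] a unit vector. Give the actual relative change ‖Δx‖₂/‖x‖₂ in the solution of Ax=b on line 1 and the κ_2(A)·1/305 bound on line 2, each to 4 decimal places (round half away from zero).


0.0104
0.5297

from the listed singular values, σ₁ = 6, σ_n = 40/1077
κ_2(A) = 6 / (40/1077) = 161.5500
perturbation bound = 161.5500·1/305 = 0.5297
solve Ax = b  →  x = [26.3780 -5.4226]
‖b‖ = 3.1623, ‖x‖ = 26.9296
with δb = [-0.0096 0.0040], A·Δx = δb → ‖Δx‖ = 0.2792
realised ‖Δx‖/‖x‖ = 0.0104
realised/bound (from unrounded values) ≈ 0.0196


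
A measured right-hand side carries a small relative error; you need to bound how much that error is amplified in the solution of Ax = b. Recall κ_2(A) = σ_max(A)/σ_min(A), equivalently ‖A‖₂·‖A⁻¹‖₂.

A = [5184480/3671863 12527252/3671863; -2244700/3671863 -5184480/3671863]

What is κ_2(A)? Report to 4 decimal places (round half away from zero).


173.8160

AᵀA = [188861011600/79778567401 453165027840/79778567401; 453165027840/79778567401 1087638316816/79778567401]; tr = 7553250464/472062529, det = 4000000/472062529
λ_max, λ_min = (7553250464/472062529 ± √57044039571452215296/222843031285875841)/2 = 16, 250000/472062529
κ = σ_max/σ_min = 4/(500/21727) = 173.8160


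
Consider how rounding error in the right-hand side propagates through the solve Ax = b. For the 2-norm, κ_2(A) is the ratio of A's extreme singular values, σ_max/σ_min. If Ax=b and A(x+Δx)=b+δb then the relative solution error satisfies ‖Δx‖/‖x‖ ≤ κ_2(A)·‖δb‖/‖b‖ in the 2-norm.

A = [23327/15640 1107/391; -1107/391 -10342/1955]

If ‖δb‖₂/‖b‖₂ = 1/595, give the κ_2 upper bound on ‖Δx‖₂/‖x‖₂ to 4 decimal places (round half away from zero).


0.6185

AᵀA = [8667361/846400 406269/21160; 406269/21160 476101/13225]; tr = 1565513/33856, det = 83521/5290000
solving λ² − 1565513/33856·λ + 83521/5290000 = 0 gives λ = 1156/25, 289/846400
so κ_2 = √((1156/25) / (289/846400)) = 368.0000
bound on ‖Δx‖/‖x‖: κ·ε = 368.0000·1/595 = 0.6185


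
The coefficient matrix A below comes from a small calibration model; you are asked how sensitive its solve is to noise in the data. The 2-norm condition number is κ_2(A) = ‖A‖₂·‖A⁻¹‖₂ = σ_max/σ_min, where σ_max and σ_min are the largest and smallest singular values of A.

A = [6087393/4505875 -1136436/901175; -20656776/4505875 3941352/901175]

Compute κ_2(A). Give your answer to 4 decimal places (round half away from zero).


AᵀA = [742013997201/32484655225 -141333692724/6496931045; -141333692724/6496931045 26921187792/1299386209]; tr = 1682572761/38626225, det = 5184/319225
λ_max, λ_min = (1682572761/38626225 ± √2830954180697569521/1491985257750625)/2 = 1089/25, 576/1545049
κ_2(A) = √(λ_max/λ_min) = √((1089/25) / (576/1545049)) = 341.8250

341.8250


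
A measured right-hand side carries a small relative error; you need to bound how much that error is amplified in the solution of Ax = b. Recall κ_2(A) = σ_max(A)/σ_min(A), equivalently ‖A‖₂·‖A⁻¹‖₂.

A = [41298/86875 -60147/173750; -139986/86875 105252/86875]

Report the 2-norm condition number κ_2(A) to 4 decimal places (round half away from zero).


AᵀA = [34082568/12075625 -25561251/12075625; -25561251/12075625 76687353/48302500]; tr = 1704141/386420, det = 3969/12075625
char-poly roots: 441/100 and 36/483025
κ_2(A) = √(λ_max/λ_min) = √((441/100) / (36/483025)) = 243.2500

243.2500


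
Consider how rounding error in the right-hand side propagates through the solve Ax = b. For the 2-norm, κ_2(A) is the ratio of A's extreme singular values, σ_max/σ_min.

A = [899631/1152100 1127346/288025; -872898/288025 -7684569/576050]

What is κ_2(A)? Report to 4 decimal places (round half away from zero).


140.5000

form AᵀA = [20800881009/2123735056 11543908185/265466882; 11543908185/265466882 102617978769/530933764] with trace 256557285/1263376 and determinant 10556001/5053504
char-poly roots: 3249/16 and 3249/315844
so κ_2 = √((3249/16) / (3249/315844)) = 140.5000


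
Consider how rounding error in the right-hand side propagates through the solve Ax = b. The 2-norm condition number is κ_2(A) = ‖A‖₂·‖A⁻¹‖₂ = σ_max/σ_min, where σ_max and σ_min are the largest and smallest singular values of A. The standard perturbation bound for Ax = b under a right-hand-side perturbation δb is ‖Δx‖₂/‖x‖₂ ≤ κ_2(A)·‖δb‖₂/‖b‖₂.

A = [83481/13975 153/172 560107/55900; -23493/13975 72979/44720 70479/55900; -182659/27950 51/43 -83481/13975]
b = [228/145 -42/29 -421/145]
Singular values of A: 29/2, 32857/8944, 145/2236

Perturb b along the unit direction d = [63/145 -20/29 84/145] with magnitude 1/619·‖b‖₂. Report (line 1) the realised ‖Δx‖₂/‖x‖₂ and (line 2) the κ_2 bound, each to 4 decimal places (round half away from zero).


largest singular value 29/2, smallest 145/2236
κ = σ_max/σ_min = (29/2)/(145/2236) = 223.6000
κ_2(A)·‖δb‖/‖b‖ = 0.3612
solve Ax = b  →  x = [0.4726 -0.3267 -0.0958]
2-norm of b is 3.6056; of x, 0.5824
δb = ε·‖b‖·d = [0.0025 -0.0040 0.0034]; solving A·Δx = δb gives ‖Δx‖ = 0.0898
realised ‖Δx‖/‖x‖ = 0.1542
realised/bound (from unrounded values) ≈ 0.4269

0.1542
0.3612
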